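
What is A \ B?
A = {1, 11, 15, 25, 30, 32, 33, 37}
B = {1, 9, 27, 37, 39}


Set A = {1, 11, 15, 25, 30, 32, 33, 37}
Set B = {1, 9, 27, 37, 39}
A \ B includes elements in A that are not in B.
Check each element of A:
1 (in B, remove), 11 (not in B, keep), 15 (not in B, keep), 25 (not in B, keep), 30 (not in B, keep), 32 (not in B, keep), 33 (not in B, keep), 37 (in B, remove)
A \ B = {11, 15, 25, 30, 32, 33}

{11, 15, 25, 30, 32, 33}


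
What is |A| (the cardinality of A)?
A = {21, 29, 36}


Set A = {21, 29, 36}
Listing elements: 21, 29, 36
Counting: 3 elements
|A| = 3

3


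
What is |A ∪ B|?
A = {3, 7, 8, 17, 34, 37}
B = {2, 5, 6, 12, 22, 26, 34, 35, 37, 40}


Set A = {3, 7, 8, 17, 34, 37}, |A| = 6
Set B = {2, 5, 6, 12, 22, 26, 34, 35, 37, 40}, |B| = 10
A ∩ B = {34, 37}, |A ∩ B| = 2
|A ∪ B| = |A| + |B| - |A ∩ B| = 6 + 10 - 2 = 14

14


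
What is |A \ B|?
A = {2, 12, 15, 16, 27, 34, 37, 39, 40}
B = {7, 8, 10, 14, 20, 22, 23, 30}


Set A = {2, 12, 15, 16, 27, 34, 37, 39, 40}
Set B = {7, 8, 10, 14, 20, 22, 23, 30}
A \ B = {2, 12, 15, 16, 27, 34, 37, 39, 40}
|A \ B| = 9

9


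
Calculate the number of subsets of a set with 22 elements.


The set has 22 elements.
The power set contains all possible subsets.
|P(A)| = 2^|A| = 2^22 = 4194304

4194304


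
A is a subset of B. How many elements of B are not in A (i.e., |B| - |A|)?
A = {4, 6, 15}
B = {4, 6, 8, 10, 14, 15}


Set A = {4, 6, 15}, |A| = 3
Set B = {4, 6, 8, 10, 14, 15}, |B| = 6
Since A ⊆ B: B \ A = {8, 10, 14}
|B| - |A| = 6 - 3 = 3

3


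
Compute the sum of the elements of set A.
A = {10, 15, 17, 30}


Set A = {10, 15, 17, 30}
Sum = 10 + 15 + 17 + 30 = 72

72


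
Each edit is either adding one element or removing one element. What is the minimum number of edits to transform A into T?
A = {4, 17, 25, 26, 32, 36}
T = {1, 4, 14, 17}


Set A = {4, 17, 25, 26, 32, 36}
Set T = {1, 4, 14, 17}
Elements to remove from A (in A, not in T): {25, 26, 32, 36} → 4 removals
Elements to add to A (in T, not in A): {1, 14} → 2 additions
Total edits = 4 + 2 = 6

6


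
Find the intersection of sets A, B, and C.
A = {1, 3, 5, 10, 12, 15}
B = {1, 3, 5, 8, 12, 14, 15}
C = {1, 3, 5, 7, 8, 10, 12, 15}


Set A = {1, 3, 5, 10, 12, 15}
Set B = {1, 3, 5, 8, 12, 14, 15}
Set C = {1, 3, 5, 7, 8, 10, 12, 15}
First, A ∩ B = {1, 3, 5, 12, 15}
Then, (A ∩ B) ∩ C = {1, 3, 5, 12, 15}

{1, 3, 5, 12, 15}


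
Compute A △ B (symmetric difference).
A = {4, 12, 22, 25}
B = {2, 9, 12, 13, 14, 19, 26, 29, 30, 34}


Set A = {4, 12, 22, 25}
Set B = {2, 9, 12, 13, 14, 19, 26, 29, 30, 34}
A △ B = (A \ B) ∪ (B \ A)
Elements in A but not B: {4, 22, 25}
Elements in B but not A: {2, 9, 13, 14, 19, 26, 29, 30, 34}
A △ B = {2, 4, 9, 13, 14, 19, 22, 25, 26, 29, 30, 34}

{2, 4, 9, 13, 14, 19, 22, 25, 26, 29, 30, 34}


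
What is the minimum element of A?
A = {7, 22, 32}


Set A = {7, 22, 32}
Elements in ascending order: 7, 22, 32
The smallest element is 7.

7


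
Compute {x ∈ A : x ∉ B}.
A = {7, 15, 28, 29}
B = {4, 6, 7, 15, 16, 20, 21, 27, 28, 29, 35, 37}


Set A = {7, 15, 28, 29}
Set B = {4, 6, 7, 15, 16, 20, 21, 27, 28, 29, 35, 37}
Check each element of A against B:
7 ∈ B, 15 ∈ B, 28 ∈ B, 29 ∈ B
Elements of A not in B: {}

{}


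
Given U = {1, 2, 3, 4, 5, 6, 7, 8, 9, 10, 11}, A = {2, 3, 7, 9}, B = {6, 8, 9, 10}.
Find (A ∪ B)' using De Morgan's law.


U = {1, 2, 3, 4, 5, 6, 7, 8, 9, 10, 11}
A = {2, 3, 7, 9}, B = {6, 8, 9, 10}
A ∪ B = {2, 3, 6, 7, 8, 9, 10}
(A ∪ B)' = U \ (A ∪ B) = {1, 4, 5, 11}
Verification via A' ∩ B': A' = {1, 4, 5, 6, 8, 10, 11}, B' = {1, 2, 3, 4, 5, 7, 11}
A' ∩ B' = {1, 4, 5, 11} ✓

{1, 4, 5, 11}


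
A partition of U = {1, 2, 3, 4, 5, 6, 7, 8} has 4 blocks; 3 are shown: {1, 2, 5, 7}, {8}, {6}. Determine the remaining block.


U = {1, 2, 3, 4, 5, 6, 7, 8}
Shown blocks: {1, 2, 5, 7}, {8}, {6}
A partition's blocks are pairwise disjoint and cover U, so the missing block = U \ (union of shown blocks).
Union of shown blocks: {1, 2, 5, 6, 7, 8}
Missing block = U \ (union) = {3, 4}

{3, 4}


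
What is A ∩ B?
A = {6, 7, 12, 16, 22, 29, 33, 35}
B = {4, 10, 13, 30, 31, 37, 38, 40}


Set A = {6, 7, 12, 16, 22, 29, 33, 35}
Set B = {4, 10, 13, 30, 31, 37, 38, 40}
A ∩ B includes only elements in both sets.
Check each element of A against B:
6 ✗, 7 ✗, 12 ✗, 16 ✗, 22 ✗, 29 ✗, 33 ✗, 35 ✗
A ∩ B = {}

{}


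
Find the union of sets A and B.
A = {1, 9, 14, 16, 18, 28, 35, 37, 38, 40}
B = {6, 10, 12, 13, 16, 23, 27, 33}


Set A = {1, 9, 14, 16, 18, 28, 35, 37, 38, 40}
Set B = {6, 10, 12, 13, 16, 23, 27, 33}
A ∪ B includes all elements in either set.
Elements from A: {1, 9, 14, 16, 18, 28, 35, 37, 38, 40}
Elements from B not already included: {6, 10, 12, 13, 23, 27, 33}
A ∪ B = {1, 6, 9, 10, 12, 13, 14, 16, 18, 23, 27, 28, 33, 35, 37, 38, 40}

{1, 6, 9, 10, 12, 13, 14, 16, 18, 23, 27, 28, 33, 35, 37, 38, 40}


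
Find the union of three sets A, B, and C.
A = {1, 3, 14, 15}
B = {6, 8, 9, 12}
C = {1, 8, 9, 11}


Set A = {1, 3, 14, 15}
Set B = {6, 8, 9, 12}
Set C = {1, 8, 9, 11}
First, A ∪ B = {1, 3, 6, 8, 9, 12, 14, 15}
Then, (A ∪ B) ∪ C = {1, 3, 6, 8, 9, 11, 12, 14, 15}

{1, 3, 6, 8, 9, 11, 12, 14, 15}


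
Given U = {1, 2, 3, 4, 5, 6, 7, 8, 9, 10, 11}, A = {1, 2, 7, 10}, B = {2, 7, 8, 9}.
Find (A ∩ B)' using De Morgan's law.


U = {1, 2, 3, 4, 5, 6, 7, 8, 9, 10, 11}
A = {1, 2, 7, 10}, B = {2, 7, 8, 9}
A ∩ B = {2, 7}
(A ∩ B)' = U \ (A ∩ B) = {1, 3, 4, 5, 6, 8, 9, 10, 11}
Verification via A' ∪ B': A' = {3, 4, 5, 6, 8, 9, 11}, B' = {1, 3, 4, 5, 6, 10, 11}
A' ∪ B' = {1, 3, 4, 5, 6, 8, 9, 10, 11} ✓

{1, 3, 4, 5, 6, 8, 9, 10, 11}


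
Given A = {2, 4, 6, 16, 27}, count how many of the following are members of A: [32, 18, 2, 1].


Set A = {2, 4, 6, 16, 27}
Candidates: [32, 18, 2, 1]
Check each candidate:
32 ∉ A, 18 ∉ A, 2 ∈ A, 1 ∉ A
Count of candidates in A: 1

1


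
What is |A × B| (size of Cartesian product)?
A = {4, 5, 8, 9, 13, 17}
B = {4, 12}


Set A = {4, 5, 8, 9, 13, 17} has 6 elements.
Set B = {4, 12} has 2 elements.
|A × B| = |A| × |B| = 6 × 2 = 12

12


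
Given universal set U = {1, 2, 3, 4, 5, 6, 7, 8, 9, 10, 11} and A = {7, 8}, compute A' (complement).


Universal set U = {1, 2, 3, 4, 5, 6, 7, 8, 9, 10, 11}
Set A = {7, 8}
A' = U \ A = elements in U but not in A
Checking each element of U:
1 (not in A, include), 2 (not in A, include), 3 (not in A, include), 4 (not in A, include), 5 (not in A, include), 6 (not in A, include), 7 (in A, exclude), 8 (in A, exclude), 9 (not in A, include), 10 (not in A, include), 11 (not in A, include)
A' = {1, 2, 3, 4, 5, 6, 9, 10, 11}

{1, 2, 3, 4, 5, 6, 9, 10, 11}


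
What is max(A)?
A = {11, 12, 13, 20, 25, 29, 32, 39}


Set A = {11, 12, 13, 20, 25, 29, 32, 39}
Elements in ascending order: 11, 12, 13, 20, 25, 29, 32, 39
The largest element is 39.

39


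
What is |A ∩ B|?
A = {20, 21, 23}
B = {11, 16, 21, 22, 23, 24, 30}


Set A = {20, 21, 23}
Set B = {11, 16, 21, 22, 23, 24, 30}
A ∩ B = {21, 23}
|A ∩ B| = 2

2


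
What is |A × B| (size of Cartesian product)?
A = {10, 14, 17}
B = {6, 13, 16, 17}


Set A = {10, 14, 17} has 3 elements.
Set B = {6, 13, 16, 17} has 4 elements.
|A × B| = |A| × |B| = 3 × 4 = 12

12


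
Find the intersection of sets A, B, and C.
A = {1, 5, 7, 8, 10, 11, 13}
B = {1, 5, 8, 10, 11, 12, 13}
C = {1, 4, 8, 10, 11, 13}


Set A = {1, 5, 7, 8, 10, 11, 13}
Set B = {1, 5, 8, 10, 11, 12, 13}
Set C = {1, 4, 8, 10, 11, 13}
First, A ∩ B = {1, 5, 8, 10, 11, 13}
Then, (A ∩ B) ∩ C = {1, 8, 10, 11, 13}

{1, 8, 10, 11, 13}


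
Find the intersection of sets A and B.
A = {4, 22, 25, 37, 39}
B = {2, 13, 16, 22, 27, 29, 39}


Set A = {4, 22, 25, 37, 39}
Set B = {2, 13, 16, 22, 27, 29, 39}
A ∩ B includes only elements in both sets.
Check each element of A against B:
4 ✗, 22 ✓, 25 ✗, 37 ✗, 39 ✓
A ∩ B = {22, 39}

{22, 39}


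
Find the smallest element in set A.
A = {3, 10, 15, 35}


Set A = {3, 10, 15, 35}
Elements in ascending order: 3, 10, 15, 35
The smallest element is 3.

3


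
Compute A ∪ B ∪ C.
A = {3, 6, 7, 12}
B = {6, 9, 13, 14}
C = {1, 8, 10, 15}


Set A = {3, 6, 7, 12}
Set B = {6, 9, 13, 14}
Set C = {1, 8, 10, 15}
First, A ∪ B = {3, 6, 7, 9, 12, 13, 14}
Then, (A ∪ B) ∪ C = {1, 3, 6, 7, 8, 9, 10, 12, 13, 14, 15}

{1, 3, 6, 7, 8, 9, 10, 12, 13, 14, 15}


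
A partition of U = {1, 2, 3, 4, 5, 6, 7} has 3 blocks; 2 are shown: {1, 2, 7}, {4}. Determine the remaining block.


U = {1, 2, 3, 4, 5, 6, 7}
Shown blocks: {1, 2, 7}, {4}
A partition's blocks are pairwise disjoint and cover U, so the missing block = U \ (union of shown blocks).
Union of shown blocks: {1, 2, 4, 7}
Missing block = U \ (union) = {3, 5, 6}

{3, 5, 6}


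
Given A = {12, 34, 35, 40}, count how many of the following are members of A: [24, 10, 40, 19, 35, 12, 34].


Set A = {12, 34, 35, 40}
Candidates: [24, 10, 40, 19, 35, 12, 34]
Check each candidate:
24 ∉ A, 10 ∉ A, 40 ∈ A, 19 ∉ A, 35 ∈ A, 12 ∈ A, 34 ∈ A
Count of candidates in A: 4

4


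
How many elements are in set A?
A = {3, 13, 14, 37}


Set A = {3, 13, 14, 37}
Listing elements: 3, 13, 14, 37
Counting: 4 elements
|A| = 4

4


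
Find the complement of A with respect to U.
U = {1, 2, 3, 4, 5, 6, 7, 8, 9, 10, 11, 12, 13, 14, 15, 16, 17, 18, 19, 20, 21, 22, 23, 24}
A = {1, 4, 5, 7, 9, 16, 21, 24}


Universal set U = {1, 2, 3, 4, 5, 6, 7, 8, 9, 10, 11, 12, 13, 14, 15, 16, 17, 18, 19, 20, 21, 22, 23, 24}
Set A = {1, 4, 5, 7, 9, 16, 21, 24}
A' = U \ A = elements in U but not in A
Checking each element of U:
1 (in A, exclude), 2 (not in A, include), 3 (not in A, include), 4 (in A, exclude), 5 (in A, exclude), 6 (not in A, include), 7 (in A, exclude), 8 (not in A, include), 9 (in A, exclude), 10 (not in A, include), 11 (not in A, include), 12 (not in A, include), 13 (not in A, include), 14 (not in A, include), 15 (not in A, include), 16 (in A, exclude), 17 (not in A, include), 18 (not in A, include), 19 (not in A, include), 20 (not in A, include), 21 (in A, exclude), 22 (not in A, include), 23 (not in A, include), 24 (in A, exclude)
A' = {2, 3, 6, 8, 10, 11, 12, 13, 14, 15, 17, 18, 19, 20, 22, 23}

{2, 3, 6, 8, 10, 11, 12, 13, 14, 15, 17, 18, 19, 20, 22, 23}


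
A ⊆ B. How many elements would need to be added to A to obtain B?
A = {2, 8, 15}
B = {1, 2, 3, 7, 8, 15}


Set A = {2, 8, 15}, |A| = 3
Set B = {1, 2, 3, 7, 8, 15}, |B| = 6
Since A ⊆ B: B \ A = {1, 3, 7}
|B| - |A| = 6 - 3 = 3

3


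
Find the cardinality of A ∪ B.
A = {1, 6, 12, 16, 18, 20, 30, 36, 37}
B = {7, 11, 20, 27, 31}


Set A = {1, 6, 12, 16, 18, 20, 30, 36, 37}, |A| = 9
Set B = {7, 11, 20, 27, 31}, |B| = 5
A ∩ B = {20}, |A ∩ B| = 1
|A ∪ B| = |A| + |B| - |A ∩ B| = 9 + 5 - 1 = 13

13


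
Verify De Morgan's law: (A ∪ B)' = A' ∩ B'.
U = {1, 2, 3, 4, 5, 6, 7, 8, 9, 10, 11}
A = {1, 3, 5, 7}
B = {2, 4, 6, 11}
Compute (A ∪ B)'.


U = {1, 2, 3, 4, 5, 6, 7, 8, 9, 10, 11}
A = {1, 3, 5, 7}, B = {2, 4, 6, 11}
A ∪ B = {1, 2, 3, 4, 5, 6, 7, 11}
(A ∪ B)' = U \ (A ∪ B) = {8, 9, 10}
Verification via A' ∩ B': A' = {2, 4, 6, 8, 9, 10, 11}, B' = {1, 3, 5, 7, 8, 9, 10}
A' ∩ B' = {8, 9, 10} ✓

{8, 9, 10}


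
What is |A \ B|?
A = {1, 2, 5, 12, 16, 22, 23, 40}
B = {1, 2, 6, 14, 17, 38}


Set A = {1, 2, 5, 12, 16, 22, 23, 40}
Set B = {1, 2, 6, 14, 17, 38}
A \ B = {5, 12, 16, 22, 23, 40}
|A \ B| = 6

6


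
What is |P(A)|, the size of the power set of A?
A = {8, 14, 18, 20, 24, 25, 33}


Set A = {8, 14, 18, 20, 24, 25, 33}
|A| = 7
The power set P(A) contains all subsets of A.
|P(A)| = 2^|A| = 2^7 = 128

128


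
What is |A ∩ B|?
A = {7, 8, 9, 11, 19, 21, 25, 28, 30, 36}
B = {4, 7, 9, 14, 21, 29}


Set A = {7, 8, 9, 11, 19, 21, 25, 28, 30, 36}
Set B = {4, 7, 9, 14, 21, 29}
A ∩ B = {7, 9, 21}
|A ∩ B| = 3

3


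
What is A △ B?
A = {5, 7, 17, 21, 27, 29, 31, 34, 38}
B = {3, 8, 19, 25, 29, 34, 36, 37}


Set A = {5, 7, 17, 21, 27, 29, 31, 34, 38}
Set B = {3, 8, 19, 25, 29, 34, 36, 37}
A △ B = (A \ B) ∪ (B \ A)
Elements in A but not B: {5, 7, 17, 21, 27, 31, 38}
Elements in B but not A: {3, 8, 19, 25, 36, 37}
A △ B = {3, 5, 7, 8, 17, 19, 21, 25, 27, 31, 36, 37, 38}

{3, 5, 7, 8, 17, 19, 21, 25, 27, 31, 36, 37, 38}


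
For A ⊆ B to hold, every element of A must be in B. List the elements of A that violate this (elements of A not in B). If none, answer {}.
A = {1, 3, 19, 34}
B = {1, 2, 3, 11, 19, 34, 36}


Set A = {1, 3, 19, 34}
Set B = {1, 2, 3, 11, 19, 34, 36}
Check each element of A against B:
1 ∈ B, 3 ∈ B, 19 ∈ B, 34 ∈ B
Elements of A not in B: {}

{}


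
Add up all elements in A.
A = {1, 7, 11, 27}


Set A = {1, 7, 11, 27}
Sum = 1 + 7 + 11 + 27 = 46

46


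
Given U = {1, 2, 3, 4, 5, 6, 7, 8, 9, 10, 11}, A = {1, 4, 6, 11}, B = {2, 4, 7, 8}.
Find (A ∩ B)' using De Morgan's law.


U = {1, 2, 3, 4, 5, 6, 7, 8, 9, 10, 11}
A = {1, 4, 6, 11}, B = {2, 4, 7, 8}
A ∩ B = {4}
(A ∩ B)' = U \ (A ∩ B) = {1, 2, 3, 5, 6, 7, 8, 9, 10, 11}
Verification via A' ∪ B': A' = {2, 3, 5, 7, 8, 9, 10}, B' = {1, 3, 5, 6, 9, 10, 11}
A' ∪ B' = {1, 2, 3, 5, 6, 7, 8, 9, 10, 11} ✓

{1, 2, 3, 5, 6, 7, 8, 9, 10, 11}


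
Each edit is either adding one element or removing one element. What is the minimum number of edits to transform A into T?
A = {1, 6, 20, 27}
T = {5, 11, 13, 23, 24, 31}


Set A = {1, 6, 20, 27}
Set T = {5, 11, 13, 23, 24, 31}
Elements to remove from A (in A, not in T): {1, 6, 20, 27} → 4 removals
Elements to add to A (in T, not in A): {5, 11, 13, 23, 24, 31} → 6 additions
Total edits = 4 + 6 = 10

10


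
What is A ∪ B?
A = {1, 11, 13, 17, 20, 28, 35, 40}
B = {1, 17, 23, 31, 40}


Set A = {1, 11, 13, 17, 20, 28, 35, 40}
Set B = {1, 17, 23, 31, 40}
A ∪ B includes all elements in either set.
Elements from A: {1, 11, 13, 17, 20, 28, 35, 40}
Elements from B not already included: {23, 31}
A ∪ B = {1, 11, 13, 17, 20, 23, 28, 31, 35, 40}

{1, 11, 13, 17, 20, 23, 28, 31, 35, 40}


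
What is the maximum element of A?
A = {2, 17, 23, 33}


Set A = {2, 17, 23, 33}
Elements in ascending order: 2, 17, 23, 33
The largest element is 33.

33


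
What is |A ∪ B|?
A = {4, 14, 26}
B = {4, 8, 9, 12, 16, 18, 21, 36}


Set A = {4, 14, 26}, |A| = 3
Set B = {4, 8, 9, 12, 16, 18, 21, 36}, |B| = 8
A ∩ B = {4}, |A ∩ B| = 1
|A ∪ B| = |A| + |B| - |A ∩ B| = 3 + 8 - 1 = 10

10


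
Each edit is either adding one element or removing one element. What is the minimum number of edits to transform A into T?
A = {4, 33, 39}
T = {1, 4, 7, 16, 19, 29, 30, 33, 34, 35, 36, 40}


Set A = {4, 33, 39}
Set T = {1, 4, 7, 16, 19, 29, 30, 33, 34, 35, 36, 40}
Elements to remove from A (in A, not in T): {39} → 1 removals
Elements to add to A (in T, not in A): {1, 7, 16, 19, 29, 30, 34, 35, 36, 40} → 10 additions
Total edits = 1 + 10 = 11

11


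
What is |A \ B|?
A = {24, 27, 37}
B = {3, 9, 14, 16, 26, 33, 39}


Set A = {24, 27, 37}
Set B = {3, 9, 14, 16, 26, 33, 39}
A \ B = {24, 27, 37}
|A \ B| = 3

3


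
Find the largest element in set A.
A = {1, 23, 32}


Set A = {1, 23, 32}
Elements in ascending order: 1, 23, 32
The largest element is 32.

32


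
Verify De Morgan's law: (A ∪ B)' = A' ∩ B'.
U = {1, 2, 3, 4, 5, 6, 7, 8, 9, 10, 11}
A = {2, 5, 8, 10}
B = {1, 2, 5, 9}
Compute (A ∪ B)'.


U = {1, 2, 3, 4, 5, 6, 7, 8, 9, 10, 11}
A = {2, 5, 8, 10}, B = {1, 2, 5, 9}
A ∪ B = {1, 2, 5, 8, 9, 10}
(A ∪ B)' = U \ (A ∪ B) = {3, 4, 6, 7, 11}
Verification via A' ∩ B': A' = {1, 3, 4, 6, 7, 9, 11}, B' = {3, 4, 6, 7, 8, 10, 11}
A' ∩ B' = {3, 4, 6, 7, 11} ✓

{3, 4, 6, 7, 11}


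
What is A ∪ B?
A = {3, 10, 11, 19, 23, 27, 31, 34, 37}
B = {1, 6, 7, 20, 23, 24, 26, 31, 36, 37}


Set A = {3, 10, 11, 19, 23, 27, 31, 34, 37}
Set B = {1, 6, 7, 20, 23, 24, 26, 31, 36, 37}
A ∪ B includes all elements in either set.
Elements from A: {3, 10, 11, 19, 23, 27, 31, 34, 37}
Elements from B not already included: {1, 6, 7, 20, 24, 26, 36}
A ∪ B = {1, 3, 6, 7, 10, 11, 19, 20, 23, 24, 26, 27, 31, 34, 36, 37}

{1, 3, 6, 7, 10, 11, 19, 20, 23, 24, 26, 27, 31, 34, 36, 37}


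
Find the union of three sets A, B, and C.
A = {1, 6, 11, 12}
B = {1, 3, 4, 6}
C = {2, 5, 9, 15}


Set A = {1, 6, 11, 12}
Set B = {1, 3, 4, 6}
Set C = {2, 5, 9, 15}
First, A ∪ B = {1, 3, 4, 6, 11, 12}
Then, (A ∪ B) ∪ C = {1, 2, 3, 4, 5, 6, 9, 11, 12, 15}

{1, 2, 3, 4, 5, 6, 9, 11, 12, 15}


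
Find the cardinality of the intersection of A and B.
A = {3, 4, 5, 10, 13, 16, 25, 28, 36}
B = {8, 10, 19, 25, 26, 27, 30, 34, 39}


Set A = {3, 4, 5, 10, 13, 16, 25, 28, 36}
Set B = {8, 10, 19, 25, 26, 27, 30, 34, 39}
A ∩ B = {10, 25}
|A ∩ B| = 2

2


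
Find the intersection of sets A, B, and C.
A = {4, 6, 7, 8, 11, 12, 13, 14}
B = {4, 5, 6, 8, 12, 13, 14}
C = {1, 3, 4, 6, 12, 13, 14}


Set A = {4, 6, 7, 8, 11, 12, 13, 14}
Set B = {4, 5, 6, 8, 12, 13, 14}
Set C = {1, 3, 4, 6, 12, 13, 14}
First, A ∩ B = {4, 6, 8, 12, 13, 14}
Then, (A ∩ B) ∩ C = {4, 6, 12, 13, 14}

{4, 6, 12, 13, 14}


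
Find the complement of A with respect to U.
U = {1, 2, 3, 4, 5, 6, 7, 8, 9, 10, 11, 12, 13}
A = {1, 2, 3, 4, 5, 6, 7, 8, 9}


Universal set U = {1, 2, 3, 4, 5, 6, 7, 8, 9, 10, 11, 12, 13}
Set A = {1, 2, 3, 4, 5, 6, 7, 8, 9}
A' = U \ A = elements in U but not in A
Checking each element of U:
1 (in A, exclude), 2 (in A, exclude), 3 (in A, exclude), 4 (in A, exclude), 5 (in A, exclude), 6 (in A, exclude), 7 (in A, exclude), 8 (in A, exclude), 9 (in A, exclude), 10 (not in A, include), 11 (not in A, include), 12 (not in A, include), 13 (not in A, include)
A' = {10, 11, 12, 13}

{10, 11, 12, 13}


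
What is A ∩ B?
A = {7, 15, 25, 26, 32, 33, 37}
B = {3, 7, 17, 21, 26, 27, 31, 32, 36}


Set A = {7, 15, 25, 26, 32, 33, 37}
Set B = {3, 7, 17, 21, 26, 27, 31, 32, 36}
A ∩ B includes only elements in both sets.
Check each element of A against B:
7 ✓, 15 ✗, 25 ✗, 26 ✓, 32 ✓, 33 ✗, 37 ✗
A ∩ B = {7, 26, 32}

{7, 26, 32}


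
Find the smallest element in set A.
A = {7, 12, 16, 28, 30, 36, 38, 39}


Set A = {7, 12, 16, 28, 30, 36, 38, 39}
Elements in ascending order: 7, 12, 16, 28, 30, 36, 38, 39
The smallest element is 7.

7


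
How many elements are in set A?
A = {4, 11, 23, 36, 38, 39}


Set A = {4, 11, 23, 36, 38, 39}
Listing elements: 4, 11, 23, 36, 38, 39
Counting: 6 elements
|A| = 6

6


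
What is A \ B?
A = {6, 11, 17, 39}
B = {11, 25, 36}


Set A = {6, 11, 17, 39}
Set B = {11, 25, 36}
A \ B includes elements in A that are not in B.
Check each element of A:
6 (not in B, keep), 11 (in B, remove), 17 (not in B, keep), 39 (not in B, keep)
A \ B = {6, 17, 39}

{6, 17, 39}


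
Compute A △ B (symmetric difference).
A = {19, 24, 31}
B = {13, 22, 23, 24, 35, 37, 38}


Set A = {19, 24, 31}
Set B = {13, 22, 23, 24, 35, 37, 38}
A △ B = (A \ B) ∪ (B \ A)
Elements in A but not B: {19, 31}
Elements in B but not A: {13, 22, 23, 35, 37, 38}
A △ B = {13, 19, 22, 23, 31, 35, 37, 38}

{13, 19, 22, 23, 31, 35, 37, 38}


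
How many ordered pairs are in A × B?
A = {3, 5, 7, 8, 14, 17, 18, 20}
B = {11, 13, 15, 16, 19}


Set A = {3, 5, 7, 8, 14, 17, 18, 20} has 8 elements.
Set B = {11, 13, 15, 16, 19} has 5 elements.
|A × B| = |A| × |B| = 8 × 5 = 40

40


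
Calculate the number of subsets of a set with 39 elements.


The set has 39 elements.
The power set contains all possible subsets.
|P(A)| = 2^|A| = 2^39 = 549755813888

549755813888


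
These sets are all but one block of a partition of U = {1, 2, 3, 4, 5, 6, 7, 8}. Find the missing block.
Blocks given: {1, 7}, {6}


U = {1, 2, 3, 4, 5, 6, 7, 8}
Shown blocks: {1, 7}, {6}
A partition's blocks are pairwise disjoint and cover U, so the missing block = U \ (union of shown blocks).
Union of shown blocks: {1, 6, 7}
Missing block = U \ (union) = {2, 3, 4, 5, 8}

{2, 3, 4, 5, 8}


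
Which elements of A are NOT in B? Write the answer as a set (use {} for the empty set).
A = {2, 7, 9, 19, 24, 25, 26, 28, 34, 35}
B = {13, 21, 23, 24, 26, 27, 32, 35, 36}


Set A = {2, 7, 9, 19, 24, 25, 26, 28, 34, 35}
Set B = {13, 21, 23, 24, 26, 27, 32, 35, 36}
Check each element of A against B:
2 ∉ B (include), 7 ∉ B (include), 9 ∉ B (include), 19 ∉ B (include), 24 ∈ B, 25 ∉ B (include), 26 ∈ B, 28 ∉ B (include), 34 ∉ B (include), 35 ∈ B
Elements of A not in B: {2, 7, 9, 19, 25, 28, 34}

{2, 7, 9, 19, 25, 28, 34}


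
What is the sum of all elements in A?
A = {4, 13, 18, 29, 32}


Set A = {4, 13, 18, 29, 32}
Sum = 4 + 13 + 18 + 29 + 32 = 96

96


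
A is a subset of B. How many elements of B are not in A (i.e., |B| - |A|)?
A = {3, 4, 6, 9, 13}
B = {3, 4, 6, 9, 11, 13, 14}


Set A = {3, 4, 6, 9, 13}, |A| = 5
Set B = {3, 4, 6, 9, 11, 13, 14}, |B| = 7
Since A ⊆ B: B \ A = {11, 14}
|B| - |A| = 7 - 5 = 2

2


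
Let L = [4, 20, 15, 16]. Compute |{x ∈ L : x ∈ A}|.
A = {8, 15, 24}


Set A = {8, 15, 24}
Candidates: [4, 20, 15, 16]
Check each candidate:
4 ∉ A, 20 ∉ A, 15 ∈ A, 16 ∉ A
Count of candidates in A: 1

1


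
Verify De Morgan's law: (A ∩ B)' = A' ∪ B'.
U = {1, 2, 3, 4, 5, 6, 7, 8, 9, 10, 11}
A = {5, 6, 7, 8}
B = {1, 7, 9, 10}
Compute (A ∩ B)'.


U = {1, 2, 3, 4, 5, 6, 7, 8, 9, 10, 11}
A = {5, 6, 7, 8}, B = {1, 7, 9, 10}
A ∩ B = {7}
(A ∩ B)' = U \ (A ∩ B) = {1, 2, 3, 4, 5, 6, 8, 9, 10, 11}
Verification via A' ∪ B': A' = {1, 2, 3, 4, 9, 10, 11}, B' = {2, 3, 4, 5, 6, 8, 11}
A' ∪ B' = {1, 2, 3, 4, 5, 6, 8, 9, 10, 11} ✓

{1, 2, 3, 4, 5, 6, 8, 9, 10, 11}


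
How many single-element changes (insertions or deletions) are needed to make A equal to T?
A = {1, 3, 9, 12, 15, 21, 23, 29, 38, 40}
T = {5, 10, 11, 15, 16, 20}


Set A = {1, 3, 9, 12, 15, 21, 23, 29, 38, 40}
Set T = {5, 10, 11, 15, 16, 20}
Elements to remove from A (in A, not in T): {1, 3, 9, 12, 21, 23, 29, 38, 40} → 9 removals
Elements to add to A (in T, not in A): {5, 10, 11, 16, 20} → 5 additions
Total edits = 9 + 5 = 14

14


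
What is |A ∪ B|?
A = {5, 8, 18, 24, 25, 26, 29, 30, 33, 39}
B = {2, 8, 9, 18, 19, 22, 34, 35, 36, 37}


Set A = {5, 8, 18, 24, 25, 26, 29, 30, 33, 39}, |A| = 10
Set B = {2, 8, 9, 18, 19, 22, 34, 35, 36, 37}, |B| = 10
A ∩ B = {8, 18}, |A ∩ B| = 2
|A ∪ B| = |A| + |B| - |A ∩ B| = 10 + 10 - 2 = 18

18


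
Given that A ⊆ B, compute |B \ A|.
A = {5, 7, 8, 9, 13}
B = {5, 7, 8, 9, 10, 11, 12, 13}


Set A = {5, 7, 8, 9, 13}, |A| = 5
Set B = {5, 7, 8, 9, 10, 11, 12, 13}, |B| = 8
Since A ⊆ B: B \ A = {10, 11, 12}
|B| - |A| = 8 - 5 = 3

3


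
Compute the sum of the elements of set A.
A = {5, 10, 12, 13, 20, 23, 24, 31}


Set A = {5, 10, 12, 13, 20, 23, 24, 31}
Sum = 5 + 10 + 12 + 13 + 20 + 23 + 24 + 31 = 138

138


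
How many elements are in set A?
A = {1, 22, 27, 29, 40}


Set A = {1, 22, 27, 29, 40}
Listing elements: 1, 22, 27, 29, 40
Counting: 5 elements
|A| = 5

5


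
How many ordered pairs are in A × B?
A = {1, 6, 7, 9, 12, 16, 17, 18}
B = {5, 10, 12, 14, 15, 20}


Set A = {1, 6, 7, 9, 12, 16, 17, 18} has 8 elements.
Set B = {5, 10, 12, 14, 15, 20} has 6 elements.
|A × B| = |A| × |B| = 8 × 6 = 48

48


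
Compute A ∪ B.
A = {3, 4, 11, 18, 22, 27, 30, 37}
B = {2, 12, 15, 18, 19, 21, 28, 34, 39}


Set A = {3, 4, 11, 18, 22, 27, 30, 37}
Set B = {2, 12, 15, 18, 19, 21, 28, 34, 39}
A ∪ B includes all elements in either set.
Elements from A: {3, 4, 11, 18, 22, 27, 30, 37}
Elements from B not already included: {2, 12, 15, 19, 21, 28, 34, 39}
A ∪ B = {2, 3, 4, 11, 12, 15, 18, 19, 21, 22, 27, 28, 30, 34, 37, 39}

{2, 3, 4, 11, 12, 15, 18, 19, 21, 22, 27, 28, 30, 34, 37, 39}


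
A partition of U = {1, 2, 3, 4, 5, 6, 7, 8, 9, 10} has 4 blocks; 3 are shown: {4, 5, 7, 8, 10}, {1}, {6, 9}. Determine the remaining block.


U = {1, 2, 3, 4, 5, 6, 7, 8, 9, 10}
Shown blocks: {4, 5, 7, 8, 10}, {1}, {6, 9}
A partition's blocks are pairwise disjoint and cover U, so the missing block = U \ (union of shown blocks).
Union of shown blocks: {1, 4, 5, 6, 7, 8, 9, 10}
Missing block = U \ (union) = {2, 3}

{2, 3}


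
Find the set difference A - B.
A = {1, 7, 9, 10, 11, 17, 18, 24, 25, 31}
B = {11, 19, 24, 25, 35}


Set A = {1, 7, 9, 10, 11, 17, 18, 24, 25, 31}
Set B = {11, 19, 24, 25, 35}
A \ B includes elements in A that are not in B.
Check each element of A:
1 (not in B, keep), 7 (not in B, keep), 9 (not in B, keep), 10 (not in B, keep), 11 (in B, remove), 17 (not in B, keep), 18 (not in B, keep), 24 (in B, remove), 25 (in B, remove), 31 (not in B, keep)
A \ B = {1, 7, 9, 10, 17, 18, 31}

{1, 7, 9, 10, 17, 18, 31}


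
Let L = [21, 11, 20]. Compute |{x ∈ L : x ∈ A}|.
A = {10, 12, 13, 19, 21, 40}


Set A = {10, 12, 13, 19, 21, 40}
Candidates: [21, 11, 20]
Check each candidate:
21 ∈ A, 11 ∉ A, 20 ∉ A
Count of candidates in A: 1

1


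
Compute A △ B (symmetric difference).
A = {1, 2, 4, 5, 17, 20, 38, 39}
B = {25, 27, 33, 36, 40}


Set A = {1, 2, 4, 5, 17, 20, 38, 39}
Set B = {25, 27, 33, 36, 40}
A △ B = (A \ B) ∪ (B \ A)
Elements in A but not B: {1, 2, 4, 5, 17, 20, 38, 39}
Elements in B but not A: {25, 27, 33, 36, 40}
A △ B = {1, 2, 4, 5, 17, 20, 25, 27, 33, 36, 38, 39, 40}

{1, 2, 4, 5, 17, 20, 25, 27, 33, 36, 38, 39, 40}


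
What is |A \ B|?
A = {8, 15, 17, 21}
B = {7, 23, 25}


Set A = {8, 15, 17, 21}
Set B = {7, 23, 25}
A \ B = {8, 15, 17, 21}
|A \ B| = 4

4


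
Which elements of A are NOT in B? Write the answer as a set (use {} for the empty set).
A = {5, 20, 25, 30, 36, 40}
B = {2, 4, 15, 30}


Set A = {5, 20, 25, 30, 36, 40}
Set B = {2, 4, 15, 30}
Check each element of A against B:
5 ∉ B (include), 20 ∉ B (include), 25 ∉ B (include), 30 ∈ B, 36 ∉ B (include), 40 ∉ B (include)
Elements of A not in B: {5, 20, 25, 36, 40}

{5, 20, 25, 36, 40}


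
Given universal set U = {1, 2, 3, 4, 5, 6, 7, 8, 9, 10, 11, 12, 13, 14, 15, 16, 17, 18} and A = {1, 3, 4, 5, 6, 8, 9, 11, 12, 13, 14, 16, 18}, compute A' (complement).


Universal set U = {1, 2, 3, 4, 5, 6, 7, 8, 9, 10, 11, 12, 13, 14, 15, 16, 17, 18}
Set A = {1, 3, 4, 5, 6, 8, 9, 11, 12, 13, 14, 16, 18}
A' = U \ A = elements in U but not in A
Checking each element of U:
1 (in A, exclude), 2 (not in A, include), 3 (in A, exclude), 4 (in A, exclude), 5 (in A, exclude), 6 (in A, exclude), 7 (not in A, include), 8 (in A, exclude), 9 (in A, exclude), 10 (not in A, include), 11 (in A, exclude), 12 (in A, exclude), 13 (in A, exclude), 14 (in A, exclude), 15 (not in A, include), 16 (in A, exclude), 17 (not in A, include), 18 (in A, exclude)
A' = {2, 7, 10, 15, 17}

{2, 7, 10, 15, 17}


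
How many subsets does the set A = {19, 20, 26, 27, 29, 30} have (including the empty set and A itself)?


Set A = {19, 20, 26, 27, 29, 30}
|A| = 6
The power set P(A) contains all subsets of A.
|P(A)| = 2^|A| = 2^6 = 64

64


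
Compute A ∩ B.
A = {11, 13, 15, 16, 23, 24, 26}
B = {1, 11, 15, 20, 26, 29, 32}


Set A = {11, 13, 15, 16, 23, 24, 26}
Set B = {1, 11, 15, 20, 26, 29, 32}
A ∩ B includes only elements in both sets.
Check each element of A against B:
11 ✓, 13 ✗, 15 ✓, 16 ✗, 23 ✗, 24 ✗, 26 ✓
A ∩ B = {11, 15, 26}

{11, 15, 26}


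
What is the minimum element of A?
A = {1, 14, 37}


Set A = {1, 14, 37}
Elements in ascending order: 1, 14, 37
The smallest element is 1.

1


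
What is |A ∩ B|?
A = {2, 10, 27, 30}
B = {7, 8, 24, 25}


Set A = {2, 10, 27, 30}
Set B = {7, 8, 24, 25}
A ∩ B = {}
|A ∩ B| = 0

0


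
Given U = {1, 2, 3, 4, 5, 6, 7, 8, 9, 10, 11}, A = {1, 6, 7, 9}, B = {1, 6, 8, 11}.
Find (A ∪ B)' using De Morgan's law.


U = {1, 2, 3, 4, 5, 6, 7, 8, 9, 10, 11}
A = {1, 6, 7, 9}, B = {1, 6, 8, 11}
A ∪ B = {1, 6, 7, 8, 9, 11}
(A ∪ B)' = U \ (A ∪ B) = {2, 3, 4, 5, 10}
Verification via A' ∩ B': A' = {2, 3, 4, 5, 8, 10, 11}, B' = {2, 3, 4, 5, 7, 9, 10}
A' ∩ B' = {2, 3, 4, 5, 10} ✓

{2, 3, 4, 5, 10}


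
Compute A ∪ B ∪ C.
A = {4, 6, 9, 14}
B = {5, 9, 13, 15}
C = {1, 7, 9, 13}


Set A = {4, 6, 9, 14}
Set B = {5, 9, 13, 15}
Set C = {1, 7, 9, 13}
First, A ∪ B = {4, 5, 6, 9, 13, 14, 15}
Then, (A ∪ B) ∪ C = {1, 4, 5, 6, 7, 9, 13, 14, 15}

{1, 4, 5, 6, 7, 9, 13, 14, 15}


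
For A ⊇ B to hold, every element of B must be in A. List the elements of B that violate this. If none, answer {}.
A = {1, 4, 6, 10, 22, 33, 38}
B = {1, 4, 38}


Set A = {1, 4, 6, 10, 22, 33, 38}
Set B = {1, 4, 38}
Check each element of B against A:
1 ∈ A, 4 ∈ A, 38 ∈ A
Elements of B not in A: {}

{}


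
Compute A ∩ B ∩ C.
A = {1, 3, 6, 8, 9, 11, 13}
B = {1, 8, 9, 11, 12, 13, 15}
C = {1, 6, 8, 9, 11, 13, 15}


Set A = {1, 3, 6, 8, 9, 11, 13}
Set B = {1, 8, 9, 11, 12, 13, 15}
Set C = {1, 6, 8, 9, 11, 13, 15}
First, A ∩ B = {1, 8, 9, 11, 13}
Then, (A ∩ B) ∩ C = {1, 8, 9, 11, 13}

{1, 8, 9, 11, 13}


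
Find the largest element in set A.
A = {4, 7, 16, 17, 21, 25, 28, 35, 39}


Set A = {4, 7, 16, 17, 21, 25, 28, 35, 39}
Elements in ascending order: 4, 7, 16, 17, 21, 25, 28, 35, 39
The largest element is 39.

39


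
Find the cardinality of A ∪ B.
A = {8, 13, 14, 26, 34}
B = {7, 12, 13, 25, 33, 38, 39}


Set A = {8, 13, 14, 26, 34}, |A| = 5
Set B = {7, 12, 13, 25, 33, 38, 39}, |B| = 7
A ∩ B = {13}, |A ∩ B| = 1
|A ∪ B| = |A| + |B| - |A ∩ B| = 5 + 7 - 1 = 11

11


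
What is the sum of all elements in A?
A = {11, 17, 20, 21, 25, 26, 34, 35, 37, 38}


Set A = {11, 17, 20, 21, 25, 26, 34, 35, 37, 38}
Sum = 11 + 17 + 20 + 21 + 25 + 26 + 34 + 35 + 37 + 38 = 264

264


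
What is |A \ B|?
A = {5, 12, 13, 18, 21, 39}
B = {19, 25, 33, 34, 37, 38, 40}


Set A = {5, 12, 13, 18, 21, 39}
Set B = {19, 25, 33, 34, 37, 38, 40}
A \ B = {5, 12, 13, 18, 21, 39}
|A \ B| = 6

6


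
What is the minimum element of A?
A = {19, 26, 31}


Set A = {19, 26, 31}
Elements in ascending order: 19, 26, 31
The smallest element is 19.

19


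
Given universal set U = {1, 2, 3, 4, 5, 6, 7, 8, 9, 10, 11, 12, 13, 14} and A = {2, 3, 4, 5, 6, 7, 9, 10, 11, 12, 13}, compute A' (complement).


Universal set U = {1, 2, 3, 4, 5, 6, 7, 8, 9, 10, 11, 12, 13, 14}
Set A = {2, 3, 4, 5, 6, 7, 9, 10, 11, 12, 13}
A' = U \ A = elements in U but not in A
Checking each element of U:
1 (not in A, include), 2 (in A, exclude), 3 (in A, exclude), 4 (in A, exclude), 5 (in A, exclude), 6 (in A, exclude), 7 (in A, exclude), 8 (not in A, include), 9 (in A, exclude), 10 (in A, exclude), 11 (in A, exclude), 12 (in A, exclude), 13 (in A, exclude), 14 (not in A, include)
A' = {1, 8, 14}

{1, 8, 14}


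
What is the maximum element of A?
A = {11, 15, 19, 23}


Set A = {11, 15, 19, 23}
Elements in ascending order: 11, 15, 19, 23
The largest element is 23.

23


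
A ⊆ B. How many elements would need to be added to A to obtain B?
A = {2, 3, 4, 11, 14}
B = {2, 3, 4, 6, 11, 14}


Set A = {2, 3, 4, 11, 14}, |A| = 5
Set B = {2, 3, 4, 6, 11, 14}, |B| = 6
Since A ⊆ B: B \ A = {6}
|B| - |A| = 6 - 5 = 1

1


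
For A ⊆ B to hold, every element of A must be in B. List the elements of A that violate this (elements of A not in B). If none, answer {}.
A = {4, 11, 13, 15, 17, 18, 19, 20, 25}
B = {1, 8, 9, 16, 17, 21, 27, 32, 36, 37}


Set A = {4, 11, 13, 15, 17, 18, 19, 20, 25}
Set B = {1, 8, 9, 16, 17, 21, 27, 32, 36, 37}
Check each element of A against B:
4 ∉ B (include), 11 ∉ B (include), 13 ∉ B (include), 15 ∉ B (include), 17 ∈ B, 18 ∉ B (include), 19 ∉ B (include), 20 ∉ B (include), 25 ∉ B (include)
Elements of A not in B: {4, 11, 13, 15, 18, 19, 20, 25}

{4, 11, 13, 15, 18, 19, 20, 25}


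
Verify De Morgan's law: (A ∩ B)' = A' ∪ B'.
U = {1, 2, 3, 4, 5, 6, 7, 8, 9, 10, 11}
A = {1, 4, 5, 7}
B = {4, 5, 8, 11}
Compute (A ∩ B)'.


U = {1, 2, 3, 4, 5, 6, 7, 8, 9, 10, 11}
A = {1, 4, 5, 7}, B = {4, 5, 8, 11}
A ∩ B = {4, 5}
(A ∩ B)' = U \ (A ∩ B) = {1, 2, 3, 6, 7, 8, 9, 10, 11}
Verification via A' ∪ B': A' = {2, 3, 6, 8, 9, 10, 11}, B' = {1, 2, 3, 6, 7, 9, 10}
A' ∪ B' = {1, 2, 3, 6, 7, 8, 9, 10, 11} ✓

{1, 2, 3, 6, 7, 8, 9, 10, 11}


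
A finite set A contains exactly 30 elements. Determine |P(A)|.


The set has 30 elements.
The power set contains all possible subsets.
|P(A)| = 2^|A| = 2^30 = 1073741824

1073741824


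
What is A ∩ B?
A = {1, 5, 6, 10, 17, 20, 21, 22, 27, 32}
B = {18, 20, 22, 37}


Set A = {1, 5, 6, 10, 17, 20, 21, 22, 27, 32}
Set B = {18, 20, 22, 37}
A ∩ B includes only elements in both sets.
Check each element of A against B:
1 ✗, 5 ✗, 6 ✗, 10 ✗, 17 ✗, 20 ✓, 21 ✗, 22 ✓, 27 ✗, 32 ✗
A ∩ B = {20, 22}

{20, 22}


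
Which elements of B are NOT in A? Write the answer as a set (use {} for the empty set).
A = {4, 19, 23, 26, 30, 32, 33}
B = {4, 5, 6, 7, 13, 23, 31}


Set A = {4, 19, 23, 26, 30, 32, 33}
Set B = {4, 5, 6, 7, 13, 23, 31}
Check each element of B against A:
4 ∈ A, 5 ∉ A (include), 6 ∉ A (include), 7 ∉ A (include), 13 ∉ A (include), 23 ∈ A, 31 ∉ A (include)
Elements of B not in A: {5, 6, 7, 13, 31}

{5, 6, 7, 13, 31}


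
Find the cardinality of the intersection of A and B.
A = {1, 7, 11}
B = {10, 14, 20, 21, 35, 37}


Set A = {1, 7, 11}
Set B = {10, 14, 20, 21, 35, 37}
A ∩ B = {}
|A ∩ B| = 0

0


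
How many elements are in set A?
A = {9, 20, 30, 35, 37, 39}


Set A = {9, 20, 30, 35, 37, 39}
Listing elements: 9, 20, 30, 35, 37, 39
Counting: 6 elements
|A| = 6

6


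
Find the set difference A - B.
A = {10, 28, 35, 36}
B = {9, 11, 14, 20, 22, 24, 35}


Set A = {10, 28, 35, 36}
Set B = {9, 11, 14, 20, 22, 24, 35}
A \ B includes elements in A that are not in B.
Check each element of A:
10 (not in B, keep), 28 (not in B, keep), 35 (in B, remove), 36 (not in B, keep)
A \ B = {10, 28, 36}

{10, 28, 36}


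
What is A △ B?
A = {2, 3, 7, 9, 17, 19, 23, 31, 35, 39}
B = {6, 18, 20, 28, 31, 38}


Set A = {2, 3, 7, 9, 17, 19, 23, 31, 35, 39}
Set B = {6, 18, 20, 28, 31, 38}
A △ B = (A \ B) ∪ (B \ A)
Elements in A but not B: {2, 3, 7, 9, 17, 19, 23, 35, 39}
Elements in B but not A: {6, 18, 20, 28, 38}
A △ B = {2, 3, 6, 7, 9, 17, 18, 19, 20, 23, 28, 35, 38, 39}

{2, 3, 6, 7, 9, 17, 18, 19, 20, 23, 28, 35, 38, 39}


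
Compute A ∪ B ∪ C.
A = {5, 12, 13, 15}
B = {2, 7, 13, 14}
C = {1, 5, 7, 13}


Set A = {5, 12, 13, 15}
Set B = {2, 7, 13, 14}
Set C = {1, 5, 7, 13}
First, A ∪ B = {2, 5, 7, 12, 13, 14, 15}
Then, (A ∪ B) ∪ C = {1, 2, 5, 7, 12, 13, 14, 15}

{1, 2, 5, 7, 12, 13, 14, 15}


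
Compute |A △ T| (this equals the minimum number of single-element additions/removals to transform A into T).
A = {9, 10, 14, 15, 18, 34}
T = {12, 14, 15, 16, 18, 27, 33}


Set A = {9, 10, 14, 15, 18, 34}
Set T = {12, 14, 15, 16, 18, 27, 33}
Elements to remove from A (in A, not in T): {9, 10, 34} → 3 removals
Elements to add to A (in T, not in A): {12, 16, 27, 33} → 4 additions
Total edits = 3 + 4 = 7

7


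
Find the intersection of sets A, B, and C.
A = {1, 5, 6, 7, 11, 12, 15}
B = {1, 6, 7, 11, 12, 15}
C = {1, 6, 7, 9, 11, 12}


Set A = {1, 5, 6, 7, 11, 12, 15}
Set B = {1, 6, 7, 11, 12, 15}
Set C = {1, 6, 7, 9, 11, 12}
First, A ∩ B = {1, 6, 7, 11, 12, 15}
Then, (A ∩ B) ∩ C = {1, 6, 7, 11, 12}

{1, 6, 7, 11, 12}


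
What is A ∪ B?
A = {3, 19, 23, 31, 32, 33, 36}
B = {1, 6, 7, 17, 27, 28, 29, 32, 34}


Set A = {3, 19, 23, 31, 32, 33, 36}
Set B = {1, 6, 7, 17, 27, 28, 29, 32, 34}
A ∪ B includes all elements in either set.
Elements from A: {3, 19, 23, 31, 32, 33, 36}
Elements from B not already included: {1, 6, 7, 17, 27, 28, 29, 34}
A ∪ B = {1, 3, 6, 7, 17, 19, 23, 27, 28, 29, 31, 32, 33, 34, 36}

{1, 3, 6, 7, 17, 19, 23, 27, 28, 29, 31, 32, 33, 34, 36}


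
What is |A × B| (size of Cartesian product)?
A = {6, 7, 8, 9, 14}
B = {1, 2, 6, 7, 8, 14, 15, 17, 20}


Set A = {6, 7, 8, 9, 14} has 5 elements.
Set B = {1, 2, 6, 7, 8, 14, 15, 17, 20} has 9 elements.
|A × B| = |A| × |B| = 5 × 9 = 45

45


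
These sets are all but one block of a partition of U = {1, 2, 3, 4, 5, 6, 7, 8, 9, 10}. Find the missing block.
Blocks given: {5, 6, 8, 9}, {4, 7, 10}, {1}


U = {1, 2, 3, 4, 5, 6, 7, 8, 9, 10}
Shown blocks: {5, 6, 8, 9}, {4, 7, 10}, {1}
A partition's blocks are pairwise disjoint and cover U, so the missing block = U \ (union of shown blocks).
Union of shown blocks: {1, 4, 5, 6, 7, 8, 9, 10}
Missing block = U \ (union) = {2, 3}

{2, 3}


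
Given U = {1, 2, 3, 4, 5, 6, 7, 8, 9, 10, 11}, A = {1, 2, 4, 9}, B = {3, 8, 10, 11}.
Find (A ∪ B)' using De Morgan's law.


U = {1, 2, 3, 4, 5, 6, 7, 8, 9, 10, 11}
A = {1, 2, 4, 9}, B = {3, 8, 10, 11}
A ∪ B = {1, 2, 3, 4, 8, 9, 10, 11}
(A ∪ B)' = U \ (A ∪ B) = {5, 6, 7}
Verification via A' ∩ B': A' = {3, 5, 6, 7, 8, 10, 11}, B' = {1, 2, 4, 5, 6, 7, 9}
A' ∩ B' = {5, 6, 7} ✓

{5, 6, 7}


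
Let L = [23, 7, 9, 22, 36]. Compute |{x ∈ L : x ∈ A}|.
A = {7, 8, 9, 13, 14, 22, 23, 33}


Set A = {7, 8, 9, 13, 14, 22, 23, 33}
Candidates: [23, 7, 9, 22, 36]
Check each candidate:
23 ∈ A, 7 ∈ A, 9 ∈ A, 22 ∈ A, 36 ∉ A
Count of candidates in A: 4

4


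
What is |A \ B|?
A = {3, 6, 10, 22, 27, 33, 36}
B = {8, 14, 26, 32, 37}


Set A = {3, 6, 10, 22, 27, 33, 36}
Set B = {8, 14, 26, 32, 37}
A \ B = {3, 6, 10, 22, 27, 33, 36}
|A \ B| = 7

7


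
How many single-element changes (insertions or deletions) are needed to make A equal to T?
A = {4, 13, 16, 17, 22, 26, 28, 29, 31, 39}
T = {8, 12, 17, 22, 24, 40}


Set A = {4, 13, 16, 17, 22, 26, 28, 29, 31, 39}
Set T = {8, 12, 17, 22, 24, 40}
Elements to remove from A (in A, not in T): {4, 13, 16, 26, 28, 29, 31, 39} → 8 removals
Elements to add to A (in T, not in A): {8, 12, 24, 40} → 4 additions
Total edits = 8 + 4 = 12

12


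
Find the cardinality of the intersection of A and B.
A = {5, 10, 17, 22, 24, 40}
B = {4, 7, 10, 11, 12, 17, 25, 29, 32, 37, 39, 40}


Set A = {5, 10, 17, 22, 24, 40}
Set B = {4, 7, 10, 11, 12, 17, 25, 29, 32, 37, 39, 40}
A ∩ B = {10, 17, 40}
|A ∩ B| = 3

3


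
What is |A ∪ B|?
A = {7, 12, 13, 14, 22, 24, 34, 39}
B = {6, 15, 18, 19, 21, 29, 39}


Set A = {7, 12, 13, 14, 22, 24, 34, 39}, |A| = 8
Set B = {6, 15, 18, 19, 21, 29, 39}, |B| = 7
A ∩ B = {39}, |A ∩ B| = 1
|A ∪ B| = |A| + |B| - |A ∩ B| = 8 + 7 - 1 = 14

14


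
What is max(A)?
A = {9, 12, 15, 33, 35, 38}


Set A = {9, 12, 15, 33, 35, 38}
Elements in ascending order: 9, 12, 15, 33, 35, 38
The largest element is 38.

38


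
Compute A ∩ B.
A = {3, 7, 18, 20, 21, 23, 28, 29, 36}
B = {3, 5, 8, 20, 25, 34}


Set A = {3, 7, 18, 20, 21, 23, 28, 29, 36}
Set B = {3, 5, 8, 20, 25, 34}
A ∩ B includes only elements in both sets.
Check each element of A against B:
3 ✓, 7 ✗, 18 ✗, 20 ✓, 21 ✗, 23 ✗, 28 ✗, 29 ✗, 36 ✗
A ∩ B = {3, 20}

{3, 20}


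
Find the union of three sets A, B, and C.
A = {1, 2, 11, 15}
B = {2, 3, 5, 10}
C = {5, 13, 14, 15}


Set A = {1, 2, 11, 15}
Set B = {2, 3, 5, 10}
Set C = {5, 13, 14, 15}
First, A ∪ B = {1, 2, 3, 5, 10, 11, 15}
Then, (A ∪ B) ∪ C = {1, 2, 3, 5, 10, 11, 13, 14, 15}

{1, 2, 3, 5, 10, 11, 13, 14, 15}


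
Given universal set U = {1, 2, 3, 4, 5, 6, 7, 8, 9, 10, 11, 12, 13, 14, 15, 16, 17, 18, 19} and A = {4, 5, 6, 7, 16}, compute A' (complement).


Universal set U = {1, 2, 3, 4, 5, 6, 7, 8, 9, 10, 11, 12, 13, 14, 15, 16, 17, 18, 19}
Set A = {4, 5, 6, 7, 16}
A' = U \ A = elements in U but not in A
Checking each element of U:
1 (not in A, include), 2 (not in A, include), 3 (not in A, include), 4 (in A, exclude), 5 (in A, exclude), 6 (in A, exclude), 7 (in A, exclude), 8 (not in A, include), 9 (not in A, include), 10 (not in A, include), 11 (not in A, include), 12 (not in A, include), 13 (not in A, include), 14 (not in A, include), 15 (not in A, include), 16 (in A, exclude), 17 (not in A, include), 18 (not in A, include), 19 (not in A, include)
A' = {1, 2, 3, 8, 9, 10, 11, 12, 13, 14, 15, 17, 18, 19}

{1, 2, 3, 8, 9, 10, 11, 12, 13, 14, 15, 17, 18, 19}
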